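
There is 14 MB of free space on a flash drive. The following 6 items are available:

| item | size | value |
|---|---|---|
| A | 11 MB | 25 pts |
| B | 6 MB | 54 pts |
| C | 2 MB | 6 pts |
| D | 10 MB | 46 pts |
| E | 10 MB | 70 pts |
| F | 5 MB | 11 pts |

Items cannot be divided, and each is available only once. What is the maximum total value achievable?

76 pts

Check high-value combinations within 14 MB:
- C+E: size 2+10=12, value 6+70=76
- B+C+F: size 6+2+5=13, value 54+6+11=71
- E: size 10, value 70
- B+F: size 6+5=11, value 54+11=65
Best: 76 pts.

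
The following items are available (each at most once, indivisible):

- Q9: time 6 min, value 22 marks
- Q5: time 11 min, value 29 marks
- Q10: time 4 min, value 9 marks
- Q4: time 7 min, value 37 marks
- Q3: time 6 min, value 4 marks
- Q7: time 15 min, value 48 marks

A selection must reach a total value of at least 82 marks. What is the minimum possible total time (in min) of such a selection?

Subsets with value ≥ 82, sorted by total time:
- Q4+Q7: time 22, value 85
- Q9+Q5+Q4: time 24, value 88
- Q10+Q4+Q7: time 26, value 94
- Q9+Q4+Q7: time 28, value 107
Minimum time: 22 min.

22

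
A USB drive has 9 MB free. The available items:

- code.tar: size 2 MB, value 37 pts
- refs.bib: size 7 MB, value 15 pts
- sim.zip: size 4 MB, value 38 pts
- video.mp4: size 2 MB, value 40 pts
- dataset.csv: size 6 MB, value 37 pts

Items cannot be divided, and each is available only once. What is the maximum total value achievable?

115 pts

Check high-value combinations within 9 MB:
- code.tar+sim.zip+video.mp4: size 2+4+2=8, value 37+38+40=115
- sim.zip+video.mp4: size 4+2=6, value 38+40=78
- code.tar+video.mp4: size 2+2=4, value 37+40=77
- video.mp4+dataset.csv: size 2+6=8, value 40+37=77
Best: 115 pts.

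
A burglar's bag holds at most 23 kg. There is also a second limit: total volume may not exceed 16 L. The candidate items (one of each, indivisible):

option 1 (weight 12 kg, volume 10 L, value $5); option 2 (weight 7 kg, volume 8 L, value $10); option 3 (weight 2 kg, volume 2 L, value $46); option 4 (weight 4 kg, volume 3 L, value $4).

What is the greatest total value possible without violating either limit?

Feasible sets respecting both limits:
- option 2+option 3+option 4: weight 13, volume 13, value 60
- option 2+option 3: weight 9, volume 10, value 56
- option 1+option 3+option 4: weight 18, volume 15, value 55
- option 1+option 3: weight 14, volume 12, value 51
Best: $60.

$60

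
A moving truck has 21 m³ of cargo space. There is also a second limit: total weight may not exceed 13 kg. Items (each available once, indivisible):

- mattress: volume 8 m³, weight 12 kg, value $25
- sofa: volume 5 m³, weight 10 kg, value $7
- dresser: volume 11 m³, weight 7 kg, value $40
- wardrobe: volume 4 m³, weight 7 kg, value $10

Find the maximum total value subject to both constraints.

$40

Feasible sets respecting both limits:
- dresser: volume 11, weight 7, value 40
- mattress: volume 8, weight 12, value 25
- wardrobe: volume 4, weight 7, value 10
- sofa: volume 5, weight 10, value 7
Best: $40.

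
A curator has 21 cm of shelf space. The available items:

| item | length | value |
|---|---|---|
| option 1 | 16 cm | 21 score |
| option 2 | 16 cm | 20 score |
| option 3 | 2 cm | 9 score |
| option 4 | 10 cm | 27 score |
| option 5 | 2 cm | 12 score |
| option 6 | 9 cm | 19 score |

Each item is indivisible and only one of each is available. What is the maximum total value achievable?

Check high-value combinations within 21 cm:
- option 4+option 5+option 6: length 10+2+9=21, value 27+12+19=58
- option 3+option 4+option 6: length 2+10+9=21, value 9+27+19=55
- option 3+option 4+option 5: length 2+10+2=14, value 9+27+12=48
- option 4+option 6: length 10+9=19, value 27+19=46
- option 1+option 3+option 5: length 16+2+2=20, value 21+9+12=42
Best: 58 score.

58 score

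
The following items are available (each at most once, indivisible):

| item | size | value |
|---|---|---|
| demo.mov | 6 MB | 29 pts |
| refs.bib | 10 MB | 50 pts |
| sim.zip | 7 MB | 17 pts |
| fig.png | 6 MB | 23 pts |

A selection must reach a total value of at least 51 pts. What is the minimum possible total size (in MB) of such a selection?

Subsets with value ≥ 51, sorted by total size:
- demo.mov+fig.png: size 12, value 52
- demo.mov+refs.bib: size 16, value 79
Minimum size: 12 MB.

12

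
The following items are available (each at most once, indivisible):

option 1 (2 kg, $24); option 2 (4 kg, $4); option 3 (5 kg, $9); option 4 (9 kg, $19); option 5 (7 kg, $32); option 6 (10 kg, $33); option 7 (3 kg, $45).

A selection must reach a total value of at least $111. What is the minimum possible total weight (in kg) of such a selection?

Subsets with value ≥ 111, sorted by total weight:
- option 1+option 3+option 6+option 7: weight 20, value 111
- option 1+option 4+option 5+option 7: weight 21, value 120
- option 1+option 2+option 3+option 5+option 7: weight 21, value 114
- option 1+option 5+option 6+option 7: weight 22, value 134
Minimum weight: 20 kg.

20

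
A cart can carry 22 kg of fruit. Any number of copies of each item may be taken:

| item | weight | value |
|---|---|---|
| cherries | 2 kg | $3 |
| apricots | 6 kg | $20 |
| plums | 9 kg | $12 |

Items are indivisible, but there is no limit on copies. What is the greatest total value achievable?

Best value-per-unit is apricots at 20/6; filling with it alone gives 3×20 = 60.
Optimal mix: 2×cherries + 3×apricots → weight 22, value 66.

$66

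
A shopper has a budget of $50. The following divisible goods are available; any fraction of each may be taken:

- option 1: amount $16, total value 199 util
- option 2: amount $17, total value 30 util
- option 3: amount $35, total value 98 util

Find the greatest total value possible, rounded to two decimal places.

Take in order of value per unit:
- option 1 (199/16 per unit): all 16 → value 199, running total 199.00
- option 3 (98/35 per unit): 34 of 35 → value 34×98/35 = 95.2000, running total 294.20
Total 294.20.

294.20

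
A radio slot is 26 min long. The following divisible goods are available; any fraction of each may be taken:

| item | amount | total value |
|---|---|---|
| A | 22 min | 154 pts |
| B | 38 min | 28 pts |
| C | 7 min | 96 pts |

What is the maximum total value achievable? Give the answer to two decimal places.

229.00

Take in order of value per unit:
- C (96/7 per unit): all 7 → value 96, running total 96.00
- A (154/22 per unit): 19 of 22 → value 19×154/22 = 133.0000, running total 229.00
Total 229.00.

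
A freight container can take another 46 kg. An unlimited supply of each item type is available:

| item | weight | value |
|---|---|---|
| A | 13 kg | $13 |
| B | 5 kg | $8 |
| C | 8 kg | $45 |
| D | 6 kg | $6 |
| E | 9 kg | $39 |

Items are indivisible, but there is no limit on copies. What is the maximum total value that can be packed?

Best value-per-unit is C at 45/8; filling with it alone gives 5×45 = 225.
Optimal mix: 1×B + 5×C → weight 45, value 233.

$233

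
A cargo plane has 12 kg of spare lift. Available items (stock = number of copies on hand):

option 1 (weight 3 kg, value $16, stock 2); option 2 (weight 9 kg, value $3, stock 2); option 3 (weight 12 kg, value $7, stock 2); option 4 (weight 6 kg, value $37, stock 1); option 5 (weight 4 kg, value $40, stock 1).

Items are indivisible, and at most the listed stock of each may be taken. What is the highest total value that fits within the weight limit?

Top feasible selections:
- 1×option 4 + 1×option 5: weight 10, value 77
- 2×option 1 + 1×option 5: weight 10, value 72
Best: $77.

$77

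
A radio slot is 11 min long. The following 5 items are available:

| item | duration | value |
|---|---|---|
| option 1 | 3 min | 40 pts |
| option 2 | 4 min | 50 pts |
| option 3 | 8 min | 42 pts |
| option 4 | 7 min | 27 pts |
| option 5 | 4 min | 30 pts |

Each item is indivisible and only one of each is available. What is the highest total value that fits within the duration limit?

Check high-value combinations within 11 min:
- option 1+option 2+option 5: duration 3+4+4=11, value 40+50+30=120
- option 1+option 2: duration 3+4=7, value 40+50=90
- option 1+option 3: duration 3+8=11, value 40+42=82
- option 2+option 5: duration 4+4=8, value 50+30=80
- option 2+option 4: duration 4+7=11, value 50+27=77
Best: 120 pts.

120 pts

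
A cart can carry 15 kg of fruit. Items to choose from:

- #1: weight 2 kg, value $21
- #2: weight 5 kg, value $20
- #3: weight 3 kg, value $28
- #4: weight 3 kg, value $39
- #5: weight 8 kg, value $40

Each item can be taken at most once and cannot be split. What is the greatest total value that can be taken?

Check high-value combinations within 15 kg:
- #1+#2+#3+#4: weight 2+5+3+3=13, value 21+20+28+39=108
- #3+#4+#5: weight 3+3+8=14, value 28+39+40=107
- #1+#4+#5: weight 2+3+8=13, value 21+39+40=100
- #1+#3+#5: weight 2+3+8=13, value 21+28+40=89
Best: $108.

$108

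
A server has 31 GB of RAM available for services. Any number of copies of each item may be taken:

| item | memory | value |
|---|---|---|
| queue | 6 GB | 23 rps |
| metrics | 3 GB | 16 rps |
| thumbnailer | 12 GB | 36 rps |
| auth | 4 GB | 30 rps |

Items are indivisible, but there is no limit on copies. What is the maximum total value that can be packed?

Best value-per-unit is auth at 30/4; filling with it alone gives 7×30 = 210.
Optimal mix: 1×metrics + 7×auth → memory 31, value 226.

226 rps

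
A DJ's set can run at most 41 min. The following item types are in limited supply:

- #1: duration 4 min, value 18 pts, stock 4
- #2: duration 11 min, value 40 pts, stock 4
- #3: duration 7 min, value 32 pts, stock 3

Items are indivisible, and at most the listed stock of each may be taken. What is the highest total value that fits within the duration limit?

176 pts

Best selections within duration 41 and stock limits:
- 4×#1 + 1×#2 + 2×#3: duration 41, value 176
- 2×#1 + 1×#2 + 3×#3: duration 40, value 172
- 4×#1 + 3×#3: duration 37, value 168
- 3×#1 + 2×#2 + 1×#3: duration 41, value 166
Best: 176 pts.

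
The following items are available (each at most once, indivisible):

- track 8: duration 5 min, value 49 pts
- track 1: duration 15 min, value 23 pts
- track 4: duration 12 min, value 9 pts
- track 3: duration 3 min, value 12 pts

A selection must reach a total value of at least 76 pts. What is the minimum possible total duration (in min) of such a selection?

23

Subsets with value ≥ 76, sorted by total duration:
- track 8+track 1+track 3: duration 23, value 84
- track 8+track 1+track 4: duration 32, value 81
- track 8+track 1+track 4+track 3: duration 35, value 93
Minimum duration: 23 min.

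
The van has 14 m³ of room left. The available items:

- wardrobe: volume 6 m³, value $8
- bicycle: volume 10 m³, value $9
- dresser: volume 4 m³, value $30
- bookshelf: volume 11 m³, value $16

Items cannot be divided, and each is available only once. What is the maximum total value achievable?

Check high-value combinations within 14 m³:
- bicycle+dresser: volume 10+4=14, value 9+30=39
- wardrobe+dresser: volume 6+4=10, value 8+30=38
- dresser: volume 4, value 30
- bookshelf: volume 11, value 16
- bicycle: volume 10, value 9
Best: $39.

$39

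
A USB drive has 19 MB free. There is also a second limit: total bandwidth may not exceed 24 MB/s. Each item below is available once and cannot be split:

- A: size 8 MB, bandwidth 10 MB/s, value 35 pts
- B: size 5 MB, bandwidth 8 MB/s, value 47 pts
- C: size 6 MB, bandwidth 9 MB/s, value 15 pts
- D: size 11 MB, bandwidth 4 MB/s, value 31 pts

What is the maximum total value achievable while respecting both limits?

Feasible sets respecting both limits:
- A+B: size 13, bandwidth 18, value 82
- B+D: size 16, bandwidth 12, value 78
- A+D: size 19, bandwidth 14, value 66
Best: 82 pts.

82 pts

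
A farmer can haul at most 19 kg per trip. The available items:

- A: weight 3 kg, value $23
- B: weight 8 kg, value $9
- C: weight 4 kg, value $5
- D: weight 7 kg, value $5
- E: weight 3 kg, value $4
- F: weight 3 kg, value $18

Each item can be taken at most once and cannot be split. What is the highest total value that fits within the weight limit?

$55

This is a 0/1 knapsack; check combinations near the capacity.
- A+B+C+F: weight 3+8+4+3=18, value 23+9+5+18=55
- A+B+E+F: weight 3+8+3+3=17, value 23+9+4+18=54
- A+C+D+F: weight 3+4+7+3=17, value 23+5+5+18=51
Best: $55.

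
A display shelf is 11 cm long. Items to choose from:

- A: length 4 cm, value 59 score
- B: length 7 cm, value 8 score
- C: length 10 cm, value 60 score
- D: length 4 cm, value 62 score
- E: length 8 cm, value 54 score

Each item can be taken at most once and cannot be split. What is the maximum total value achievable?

121 score

Check high-value combinations within 11 cm:
- A+D: length 4+4=8, value 59+62=121
- B+D: length 7+4=11, value 8+62=70
- A+B: length 4+7=11, value 59+8=67
- D: length 4, value 62
Best: 121 score.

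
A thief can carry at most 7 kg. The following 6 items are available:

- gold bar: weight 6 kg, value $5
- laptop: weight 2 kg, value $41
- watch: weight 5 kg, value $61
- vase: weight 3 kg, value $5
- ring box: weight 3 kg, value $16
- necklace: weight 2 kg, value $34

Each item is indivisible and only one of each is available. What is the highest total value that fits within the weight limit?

$102

Check high-value combinations within 7 kg:
- laptop+watch: weight 2+5=7, value 41+61=102
- watch+necklace: weight 5+2=7, value 61+34=95
- laptop+ring box+necklace: weight 2+3+2=7, value 41+16+34=91
- laptop+vase+necklace: weight 2+3+2=7, value 41+5+34=80
- laptop+necklace: weight 2+2=4, value 41+34=75
Best: $102.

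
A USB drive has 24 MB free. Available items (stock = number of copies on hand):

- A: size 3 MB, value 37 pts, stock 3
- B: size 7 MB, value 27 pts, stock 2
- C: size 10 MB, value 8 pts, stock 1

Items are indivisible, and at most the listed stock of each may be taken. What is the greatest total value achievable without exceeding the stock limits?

165 pts

Top feasible selections:
- 3×A + 2×B: size 23, value 165
- 3×A + 1×B: size 16, value 138
Best: 165 pts.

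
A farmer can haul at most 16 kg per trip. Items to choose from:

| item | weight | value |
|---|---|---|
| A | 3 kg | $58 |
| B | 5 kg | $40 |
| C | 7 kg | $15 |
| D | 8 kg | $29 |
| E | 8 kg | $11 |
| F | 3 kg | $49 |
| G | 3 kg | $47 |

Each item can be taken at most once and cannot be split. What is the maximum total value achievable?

Check high-value combinations within 16 kg:
- A+B+F+G: weight 3+5+3+3=14, value 58+40+49+47=194
- A+C+F+G: weight 3+7+3+3=16, value 58+15+49+47=169
- A+F+G: weight 3+3+3=9, value 58+49+47=154
Best: $194.

$194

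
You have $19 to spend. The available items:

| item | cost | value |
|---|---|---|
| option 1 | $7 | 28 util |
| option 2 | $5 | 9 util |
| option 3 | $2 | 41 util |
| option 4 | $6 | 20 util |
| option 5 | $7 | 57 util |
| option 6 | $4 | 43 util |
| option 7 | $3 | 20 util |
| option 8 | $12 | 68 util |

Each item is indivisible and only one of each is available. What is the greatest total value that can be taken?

This is a 0/1 knapsack; check combinations near the capacity.
- option 3+option 5+option 6+option 7: cost 2+7+4+3=16, value 41+57+43+20=161
- option 3+option 4+option 5+option 6: cost 2+6+7+4=19, value 41+20+57+43=161
- option 3+option 6+option 8: cost 2+4+12=18, value 41+43+68=152
- option 2+option 3+option 5+option 6: cost 5+2+7+4=18, value 9+41+57+43=150
- option 1+option 3+option 5+option 7: cost 7+2+7+3=19, value 28+41+57+20=146
Best: 161 util.

161 util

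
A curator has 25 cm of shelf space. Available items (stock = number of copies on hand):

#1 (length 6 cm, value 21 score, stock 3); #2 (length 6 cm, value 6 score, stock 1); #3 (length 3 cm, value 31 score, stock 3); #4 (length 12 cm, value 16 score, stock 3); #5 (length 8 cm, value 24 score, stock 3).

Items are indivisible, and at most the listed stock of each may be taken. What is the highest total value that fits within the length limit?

141 score

Best selections within length 25 and stock limits:
- 3×#3 + 2×#5: length 25, value 141
- 1×#1 + 3×#3 + 1×#5: length 23, value 138
Best: 141 score.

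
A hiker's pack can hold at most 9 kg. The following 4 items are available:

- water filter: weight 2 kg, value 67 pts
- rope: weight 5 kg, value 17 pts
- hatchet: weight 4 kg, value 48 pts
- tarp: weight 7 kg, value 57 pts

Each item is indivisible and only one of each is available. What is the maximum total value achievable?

124 pts

This is a 0/1 knapsack; check combinations near the capacity.
- water filter+tarp: weight 2+7=9, value 67+57=124
- water filter+hatchet: weight 2+4=6, value 67+48=115
- water filter+rope: weight 2+5=7, value 67+17=84
- water filter: weight 2, value 67
- rope+hatchet: weight 5+4=9, value 17+48=65
Best: 124 pts.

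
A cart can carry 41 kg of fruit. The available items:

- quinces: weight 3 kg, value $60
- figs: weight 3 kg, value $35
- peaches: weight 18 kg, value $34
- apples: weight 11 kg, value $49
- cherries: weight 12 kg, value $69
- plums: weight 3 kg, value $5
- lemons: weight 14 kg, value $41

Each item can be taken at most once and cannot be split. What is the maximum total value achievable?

$219

Check high-value combinations within 41 kg:
- quinces+apples+cherries+lemons: weight 3+11+12+14=40, value 60+49+69+41=219
- quinces+figs+apples+cherries+plums: weight 3+3+11+12+3=32, value 60+35+49+69+5=218
- quinces+figs+apples+cherries: weight 3+3+11+12=29, value 60+35+49+69=213
Best: $219.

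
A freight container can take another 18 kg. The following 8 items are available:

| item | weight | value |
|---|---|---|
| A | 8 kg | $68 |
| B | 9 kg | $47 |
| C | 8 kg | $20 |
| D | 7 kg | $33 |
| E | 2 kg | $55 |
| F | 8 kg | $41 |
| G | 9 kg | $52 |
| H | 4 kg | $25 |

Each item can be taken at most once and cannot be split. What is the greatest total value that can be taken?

Check high-value combinations within 18 kg:
- A+E+F: weight 8+2+8=18, value 68+55+41=164
- A+D+E: weight 8+7+2=17, value 68+33+55=156
- A+E+H: weight 8+2+4=14, value 68+55+25=148
Best: $164.

$164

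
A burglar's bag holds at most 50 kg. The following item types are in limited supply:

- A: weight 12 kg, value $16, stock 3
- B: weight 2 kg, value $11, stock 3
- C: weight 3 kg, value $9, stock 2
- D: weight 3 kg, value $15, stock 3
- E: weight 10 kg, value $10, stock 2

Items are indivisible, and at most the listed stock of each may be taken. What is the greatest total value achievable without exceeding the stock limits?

$128

Best selections within weight 50 and stock limits:
- 2×A + 3×B + 2×C + 3×D: weight 45, value 128
- 1×A + 3×B + 1×C + 3×D + 2×E: weight 50, value 123
- 1×A + 3×B + 2×C + 3×D + 1×E: weight 43, value 122
Best: $128.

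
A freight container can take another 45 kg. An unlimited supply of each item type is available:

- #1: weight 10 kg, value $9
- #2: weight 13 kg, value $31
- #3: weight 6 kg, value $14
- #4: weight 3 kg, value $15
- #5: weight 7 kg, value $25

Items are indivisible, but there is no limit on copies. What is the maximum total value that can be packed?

Best value-per-unit is #4 at 15/3, and filling with it alone uses weight 15×3=45. No mix of the others beats 15×15 = 225.

$225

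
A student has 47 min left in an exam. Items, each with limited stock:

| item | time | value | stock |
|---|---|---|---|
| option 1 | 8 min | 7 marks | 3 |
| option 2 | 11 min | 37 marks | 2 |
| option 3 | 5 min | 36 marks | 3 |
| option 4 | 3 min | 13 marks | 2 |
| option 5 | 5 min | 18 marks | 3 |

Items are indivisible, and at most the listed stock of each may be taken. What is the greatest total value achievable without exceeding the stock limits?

225 marks

Top feasible selections:
- 1×option 2 + 3×option 3 + 2×option 4 + 3×option 5: time 47, value 225
- 2×option 2 + 3×option 3 + 2×option 5: time 47, value 218
- 2×option 2 + 3×option 3 + 1×option 4 + 1×option 5: time 45, value 213
Best: 225 marks.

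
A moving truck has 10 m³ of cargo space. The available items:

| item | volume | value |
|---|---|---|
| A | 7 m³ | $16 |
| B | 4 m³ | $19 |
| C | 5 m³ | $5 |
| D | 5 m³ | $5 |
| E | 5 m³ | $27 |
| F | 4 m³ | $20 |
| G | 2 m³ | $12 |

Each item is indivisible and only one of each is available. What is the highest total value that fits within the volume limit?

$51

Check high-value combinations within 10 m³:
- B+F+G: volume 4+4+2=10, value 19+20+12=51
- E+F: volume 5+4=9, value 27+20=47
- B+E: volume 4+5=9, value 19+27=46
Best: $51.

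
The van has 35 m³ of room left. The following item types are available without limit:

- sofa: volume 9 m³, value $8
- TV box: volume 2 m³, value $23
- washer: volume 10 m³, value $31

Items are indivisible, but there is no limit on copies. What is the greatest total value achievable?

$391

Best value-per-unit is TV box at 23/2, and filling with it alone uses volume 17×2=34. No mix of the others beats 17×23 = 391.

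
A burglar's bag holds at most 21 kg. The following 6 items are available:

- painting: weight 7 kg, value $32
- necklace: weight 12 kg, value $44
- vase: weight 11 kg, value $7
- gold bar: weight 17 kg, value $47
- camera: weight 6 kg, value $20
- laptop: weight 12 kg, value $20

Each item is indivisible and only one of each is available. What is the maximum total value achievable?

Check high-value combinations within 21 kg:
- painting+necklace: weight 7+12=19, value 32+44=76
- necklace+camera: weight 12+6=18, value 44+20=64
- painting+camera: weight 7+6=13, value 32+20=52
- painting+laptop: weight 7+12=19, value 32+20=52
Best: $76.

$76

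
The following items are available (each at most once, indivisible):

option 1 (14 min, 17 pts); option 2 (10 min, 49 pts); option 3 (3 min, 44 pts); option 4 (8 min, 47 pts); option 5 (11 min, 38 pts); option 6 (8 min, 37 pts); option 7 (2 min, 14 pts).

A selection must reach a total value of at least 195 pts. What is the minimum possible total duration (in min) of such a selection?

Subsets with value ≥ 195, sorted by total duration:
- option 2+option 3+option 4+option 5+option 6: duration 40, value 215
- option 2+option 3+option 4+option 5+option 6+option 7: duration 42, value 229
Minimum duration: 40 min.

40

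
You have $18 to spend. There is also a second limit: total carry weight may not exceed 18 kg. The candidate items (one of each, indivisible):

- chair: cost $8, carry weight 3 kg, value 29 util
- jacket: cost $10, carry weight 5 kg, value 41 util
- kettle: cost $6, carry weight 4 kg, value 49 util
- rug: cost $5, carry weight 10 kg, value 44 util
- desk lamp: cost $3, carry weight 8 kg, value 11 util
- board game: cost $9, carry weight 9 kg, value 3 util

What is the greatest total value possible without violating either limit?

93 util

Feasible sets respecting both limits:
- kettle+rug: cost 11, carry weight 14, value 93
- jacket+kettle: cost 16, carry weight 9, value 90
- chair+kettle+desk lamp: cost 17, carry weight 15, value 89
Best: 93 util.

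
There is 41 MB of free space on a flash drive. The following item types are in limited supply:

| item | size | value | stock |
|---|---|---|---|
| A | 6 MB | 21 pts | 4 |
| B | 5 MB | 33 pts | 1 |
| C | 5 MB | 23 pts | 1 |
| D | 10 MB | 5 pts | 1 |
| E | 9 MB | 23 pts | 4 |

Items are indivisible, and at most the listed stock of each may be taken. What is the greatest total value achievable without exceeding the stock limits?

Best selections within size 41 and stock limits:
- 2×A + 1×B + 1×C + 2×E: size 40, value 144
- 3×A + 1×B + 1×C + 1×E: size 37, value 142
- 3×A + 1×B + 2×E: size 41, value 142
- 4×A + 1×B + 1×C: size 34, value 140
Best: 144 pts.

144 pts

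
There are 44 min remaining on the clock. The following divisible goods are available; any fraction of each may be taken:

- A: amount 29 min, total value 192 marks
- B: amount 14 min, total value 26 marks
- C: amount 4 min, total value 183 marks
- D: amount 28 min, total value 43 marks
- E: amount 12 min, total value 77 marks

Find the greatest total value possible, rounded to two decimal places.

445.58

Take in order of value per unit:
- C (183/4 per unit): all 4 → value 183, running total 183.00
- A (192/29 per unit): all 29 → value 192, running total 375.00
- E (77/12 per unit): 11 of 12 → value 11×77/12 = 70.5833, running total 445.58
Total 445.58.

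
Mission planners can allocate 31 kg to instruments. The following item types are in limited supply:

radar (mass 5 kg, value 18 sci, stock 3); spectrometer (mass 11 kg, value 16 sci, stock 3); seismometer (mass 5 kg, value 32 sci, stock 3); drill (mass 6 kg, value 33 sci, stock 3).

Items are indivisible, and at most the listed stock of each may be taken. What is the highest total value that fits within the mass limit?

Top feasible selections:
- 2×radar + 3×seismometer + 1×drill: mass 31, value 165
- 2×seismometer + 3×drill: mass 28, value 163
- 3×seismometer + 2×drill: mass 27, value 162
Best: 165 sci.

165 sci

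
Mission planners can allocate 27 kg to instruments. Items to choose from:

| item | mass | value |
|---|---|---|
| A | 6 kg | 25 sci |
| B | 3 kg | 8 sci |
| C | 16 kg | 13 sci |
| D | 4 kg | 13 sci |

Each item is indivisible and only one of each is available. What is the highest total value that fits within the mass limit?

51 sci

Check high-value combinations within 27 kg:
- A+C+D: mass 6+16+4=26, value 25+13+13=51
- A+B+D: mass 6+3+4=13, value 25+8+13=46
- A+B+C: mass 6+3+16=25, value 25+8+13=46
- A+D: mass 6+4=10, value 25+13=38
Best: 51 sci.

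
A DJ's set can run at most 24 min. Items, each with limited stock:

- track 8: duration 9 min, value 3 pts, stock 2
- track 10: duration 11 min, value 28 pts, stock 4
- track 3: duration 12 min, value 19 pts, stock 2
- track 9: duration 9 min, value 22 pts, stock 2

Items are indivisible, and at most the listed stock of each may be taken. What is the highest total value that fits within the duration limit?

56 pts

Top feasible selections:
- 2×track 10: duration 22, value 56
- 1×track 10 + 1×track 9: duration 20, value 50
- 1×track 10 + 1×track 3: duration 23, value 47
Best: 56 pts.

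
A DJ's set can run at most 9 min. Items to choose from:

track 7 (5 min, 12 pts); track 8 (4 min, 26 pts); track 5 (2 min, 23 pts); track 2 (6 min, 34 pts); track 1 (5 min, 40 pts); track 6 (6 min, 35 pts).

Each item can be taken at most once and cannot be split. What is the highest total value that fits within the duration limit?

66 pts

Check high-value combinations within 9 min:
- track 8+track 1: duration 4+5=9, value 26+40=66
- track 5+track 1: duration 2+5=7, value 23+40=63
- track 5+track 6: duration 2+6=8, value 23+35=58
- track 5+track 2: duration 2+6=8, value 23+34=57
Best: 66 pts.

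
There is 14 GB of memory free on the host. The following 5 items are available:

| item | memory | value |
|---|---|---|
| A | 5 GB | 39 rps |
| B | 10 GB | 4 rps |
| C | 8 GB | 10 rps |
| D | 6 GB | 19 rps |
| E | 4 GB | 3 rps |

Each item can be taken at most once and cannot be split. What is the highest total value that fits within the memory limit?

58 rps

Check high-value combinations within 14 GB:
- A+D: memory 5+6=11, value 39+19=58
- A+C: memory 5+8=13, value 39+10=49
- A+E: memory 5+4=9, value 39+3=42
- A: memory 5, value 39
Best: 58 rps.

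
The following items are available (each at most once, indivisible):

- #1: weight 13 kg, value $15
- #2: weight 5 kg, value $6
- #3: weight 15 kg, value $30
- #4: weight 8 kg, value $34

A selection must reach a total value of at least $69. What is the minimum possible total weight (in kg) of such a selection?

28

Subsets with value ≥ 69, sorted by total weight:
- #2+#3+#4: weight 28, value 70
- #1+#3+#4: weight 36, value 79
- #1+#2+#3+#4: weight 41, value 85
Minimum weight: 28 kg.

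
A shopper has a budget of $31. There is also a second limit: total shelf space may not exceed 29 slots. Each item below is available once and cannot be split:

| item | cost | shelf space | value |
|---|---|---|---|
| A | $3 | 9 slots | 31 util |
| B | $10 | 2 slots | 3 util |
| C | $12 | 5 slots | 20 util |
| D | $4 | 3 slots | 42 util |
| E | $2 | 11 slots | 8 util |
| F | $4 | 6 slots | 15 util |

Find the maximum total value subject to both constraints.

Feasible sets respecting both limits:
- A+C+D+F: cost 23, shelf space 23, value 108
- A+C+D+E: cost 21, shelf space 28, value 101
- A+B+C+D: cost 29, shelf space 19, value 96
- A+D+E+F: cost 13, shelf space 29, value 96
Best: 108 util.

108 util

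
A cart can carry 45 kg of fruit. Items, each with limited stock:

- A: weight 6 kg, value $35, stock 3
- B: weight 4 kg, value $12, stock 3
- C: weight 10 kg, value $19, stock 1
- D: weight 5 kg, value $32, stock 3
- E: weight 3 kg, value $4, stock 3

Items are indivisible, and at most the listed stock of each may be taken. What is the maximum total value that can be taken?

Best selections within weight 45 and stock limits:
- 3×A + 3×B + 3×D: weight 45, value 237
- 3×A + 2×B + 3×D + 1×E: weight 44, value 229
Best: $237.

$237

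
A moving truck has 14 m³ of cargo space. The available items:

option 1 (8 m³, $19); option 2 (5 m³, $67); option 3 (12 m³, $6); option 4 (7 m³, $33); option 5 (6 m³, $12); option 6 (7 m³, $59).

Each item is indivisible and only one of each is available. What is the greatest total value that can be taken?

$126

This is a 0/1 knapsack; check combinations near the capacity.
- option 2+option 6: volume 5+7=12, value 67+59=126
- option 2+option 4: volume 5+7=12, value 67+33=100
- option 4+option 6: volume 7+7=14, value 33+59=92
- option 1+option 2: volume 8+5=13, value 19+67=86
- option 2+option 5: volume 5+6=11, value 67+12=79
Best: $126.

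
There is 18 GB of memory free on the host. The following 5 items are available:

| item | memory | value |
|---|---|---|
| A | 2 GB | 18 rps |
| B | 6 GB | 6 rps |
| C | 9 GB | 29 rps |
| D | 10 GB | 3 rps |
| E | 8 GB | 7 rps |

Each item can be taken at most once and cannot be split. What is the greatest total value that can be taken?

Check high-value combinations within 18 GB:
- A+B+C: memory 2+6+9=17, value 18+6+29=53
- A+C: memory 2+9=11, value 18+29=47
- C+E: memory 9+8=17, value 29+7=36
- B+C: memory 6+9=15, value 6+29=35
Best: 53 rps.

53 rps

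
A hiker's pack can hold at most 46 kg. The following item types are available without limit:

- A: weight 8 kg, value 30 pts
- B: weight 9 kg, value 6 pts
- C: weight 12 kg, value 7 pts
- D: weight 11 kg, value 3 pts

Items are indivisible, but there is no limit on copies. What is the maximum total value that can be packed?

Best value-per-unit is A at 30/8, and filling with it alone uses weight 5×8=40. No mix of the others beats 5×30 = 150.

150 pts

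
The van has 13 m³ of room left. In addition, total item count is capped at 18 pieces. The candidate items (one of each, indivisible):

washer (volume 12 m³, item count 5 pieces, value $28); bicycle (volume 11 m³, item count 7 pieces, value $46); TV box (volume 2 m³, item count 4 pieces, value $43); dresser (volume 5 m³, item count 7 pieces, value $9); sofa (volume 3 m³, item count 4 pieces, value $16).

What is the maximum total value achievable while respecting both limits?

Feasible sets respecting both limits:
- bicycle+TV box: volume 13, item count 11, value 89
- TV box+dresser+sofa: volume 10, item count 15, value 68
- TV box+sofa: volume 5, item count 8, value 59
- TV box+dresser: volume 7, item count 11, value 52
Best: $89.

$89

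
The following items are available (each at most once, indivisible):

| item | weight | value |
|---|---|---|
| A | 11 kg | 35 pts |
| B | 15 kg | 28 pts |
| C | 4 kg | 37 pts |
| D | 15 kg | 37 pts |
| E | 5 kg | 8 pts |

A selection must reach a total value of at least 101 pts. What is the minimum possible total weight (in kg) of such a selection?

Subsets with value ≥ 101, sorted by total weight:
- A+C+D: weight 30, value 109
- B+C+D: weight 34, value 102
- A+C+D+E: weight 35, value 117
- A+B+C+E: weight 35, value 108
Minimum weight: 30 kg.

30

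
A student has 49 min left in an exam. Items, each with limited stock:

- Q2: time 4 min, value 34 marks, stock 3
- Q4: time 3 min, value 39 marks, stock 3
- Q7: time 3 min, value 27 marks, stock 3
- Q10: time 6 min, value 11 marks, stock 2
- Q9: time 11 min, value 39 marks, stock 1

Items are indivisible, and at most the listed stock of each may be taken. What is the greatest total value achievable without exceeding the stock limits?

Best selections within time 49 and stock limits:
- 3×Q2 + 3×Q4 + 3×Q7 + 1×Q10 + 1×Q9: time 47, value 350
- 3×Q2 + 3×Q4 + 3×Q7 + 1×Q9: time 41, value 339
- 2×Q2 + 3×Q4 + 3×Q7 + 2×Q10 + 1×Q9: time 49, value 327
Best: 350 marks.

350 marks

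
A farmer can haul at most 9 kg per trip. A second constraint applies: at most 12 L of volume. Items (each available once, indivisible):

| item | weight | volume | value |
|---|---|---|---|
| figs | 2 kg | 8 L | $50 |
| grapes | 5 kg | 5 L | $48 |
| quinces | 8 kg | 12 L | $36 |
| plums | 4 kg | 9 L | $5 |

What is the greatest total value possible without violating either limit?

$50

Feasible sets respecting both limits:
- figs: weight 2, volume 8, value 50
- grapes: weight 5, volume 5, value 48
- quinces: weight 8, volume 12, value 36
- plums: weight 4, volume 9, value 5
Best: $50.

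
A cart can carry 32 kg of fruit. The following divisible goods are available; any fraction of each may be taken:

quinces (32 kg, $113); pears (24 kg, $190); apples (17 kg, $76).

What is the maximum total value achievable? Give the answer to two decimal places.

225.76

Take in order of value per unit:
- pears (190/24 per unit): all 24 → value 190, running total 190.00
- apples (76/17 per unit): 8 of 17 → value 8×76/17 = 35.7647, running total 225.76
Total 225.76.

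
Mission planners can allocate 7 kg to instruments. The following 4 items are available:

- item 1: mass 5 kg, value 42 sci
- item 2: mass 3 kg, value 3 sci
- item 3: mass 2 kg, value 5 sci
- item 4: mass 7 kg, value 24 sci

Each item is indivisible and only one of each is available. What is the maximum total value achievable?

This is a 0/1 knapsack; check combinations near the capacity.
- item 1+item 3: mass 5+2=7, value 42+5=47
- item 1: mass 5, value 42
- item 4: mass 7, value 24
- item 2+item 3: mass 3+2=5, value 3+5=8
Best: 47 sci.

47 sci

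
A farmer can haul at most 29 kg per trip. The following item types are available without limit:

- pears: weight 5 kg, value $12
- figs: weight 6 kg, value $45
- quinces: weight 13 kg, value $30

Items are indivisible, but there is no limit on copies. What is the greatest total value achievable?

Best value-per-unit is figs at 45/6; filling with it alone gives 4×45 = 180.
Optimal mix: 1×pears + 4×figs → weight 29, value 192.

$192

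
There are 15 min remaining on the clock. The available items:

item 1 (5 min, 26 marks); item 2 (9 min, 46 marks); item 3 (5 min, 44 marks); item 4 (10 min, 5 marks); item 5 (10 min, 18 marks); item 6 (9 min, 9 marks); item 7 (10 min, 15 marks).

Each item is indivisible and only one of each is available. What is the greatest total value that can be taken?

90 marks

This is a 0/1 knapsack; check combinations near the capacity.
- item 2+item 3: time 9+5=14, value 46+44=90
- item 1+item 2: time 5+9=14, value 26+46=72
- item 1+item 3: time 5+5=10, value 26+44=70
Best: 90 marks.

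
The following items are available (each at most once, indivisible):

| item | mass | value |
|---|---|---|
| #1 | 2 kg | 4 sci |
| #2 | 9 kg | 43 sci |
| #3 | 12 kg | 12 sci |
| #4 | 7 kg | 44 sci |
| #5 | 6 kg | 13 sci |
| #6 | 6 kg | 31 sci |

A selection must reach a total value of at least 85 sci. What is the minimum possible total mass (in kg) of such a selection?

16

Subsets with value ≥ 85, sorted by total mass:
- #2+#4: mass 16, value 87
- #1+#2+#4: mass 18, value 91
- #4+#5+#6: mass 19, value 88
Minimum mass: 16 kg.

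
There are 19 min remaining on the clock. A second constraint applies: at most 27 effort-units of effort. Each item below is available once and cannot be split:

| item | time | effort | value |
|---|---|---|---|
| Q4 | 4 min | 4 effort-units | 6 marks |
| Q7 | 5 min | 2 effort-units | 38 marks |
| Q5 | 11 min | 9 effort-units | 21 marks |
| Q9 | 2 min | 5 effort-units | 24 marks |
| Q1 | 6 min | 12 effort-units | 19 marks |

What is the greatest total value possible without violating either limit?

87 marks

Feasible sets respecting both limits:
- Q4+Q7+Q9+Q1: time 17, effort 23, value 87
- Q7+Q5+Q9: time 18, effort 16, value 83
- Q7+Q9+Q1: time 13, effort 19, value 81
- Q4+Q7+Q9: time 11, effort 11, value 68
Best: 87 marks.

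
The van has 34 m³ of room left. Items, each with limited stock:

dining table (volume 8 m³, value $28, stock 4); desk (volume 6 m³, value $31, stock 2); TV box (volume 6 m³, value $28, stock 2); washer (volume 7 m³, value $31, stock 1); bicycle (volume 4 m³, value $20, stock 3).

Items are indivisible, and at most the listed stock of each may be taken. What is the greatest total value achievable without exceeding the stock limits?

Best selections within volume 34 and stock limits:
- 2×desk + 1×TV box + 1×washer + 2×bicycle: volume 33, value 161
- 2×desk + 2×TV box + 2×bicycle: volume 32, value 158
Best: $161.

$161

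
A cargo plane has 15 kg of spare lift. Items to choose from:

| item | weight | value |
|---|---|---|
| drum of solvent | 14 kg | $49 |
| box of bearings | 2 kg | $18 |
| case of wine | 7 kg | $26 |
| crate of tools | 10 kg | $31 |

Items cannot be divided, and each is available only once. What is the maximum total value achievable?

Check high-value combinations within 15 kg:
- box of bearings+crate of tools: weight 2+10=12, value 18+31=49
- drum of solvent: weight 14, value 49
- box of bearings+case of wine: weight 2+7=9, value 18+26=44
Best: $49.

$49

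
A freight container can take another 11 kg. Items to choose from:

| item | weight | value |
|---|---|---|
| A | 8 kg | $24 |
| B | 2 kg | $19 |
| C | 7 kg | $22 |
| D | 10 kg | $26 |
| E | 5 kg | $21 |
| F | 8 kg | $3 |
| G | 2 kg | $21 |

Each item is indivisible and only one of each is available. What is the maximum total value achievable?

Check high-value combinations within 11 kg:
- B+C+G: weight 2+7+2=11, value 19+22+21=62
- B+E+G: weight 2+5+2=9, value 19+21+21=61
- A+G: weight 8+2=10, value 24+21=45
Best: $62.

$62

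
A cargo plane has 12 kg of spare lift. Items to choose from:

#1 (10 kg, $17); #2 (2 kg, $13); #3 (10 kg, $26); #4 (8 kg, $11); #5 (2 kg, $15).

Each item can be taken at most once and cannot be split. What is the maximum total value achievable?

$41

Check high-value combinations within 12 kg:
- #3+#5: weight 10+2=12, value 26+15=41
- #2+#3: weight 2+10=12, value 13+26=39
- #2+#4+#5: weight 2+8+2=12, value 13+11+15=39
Best: $41.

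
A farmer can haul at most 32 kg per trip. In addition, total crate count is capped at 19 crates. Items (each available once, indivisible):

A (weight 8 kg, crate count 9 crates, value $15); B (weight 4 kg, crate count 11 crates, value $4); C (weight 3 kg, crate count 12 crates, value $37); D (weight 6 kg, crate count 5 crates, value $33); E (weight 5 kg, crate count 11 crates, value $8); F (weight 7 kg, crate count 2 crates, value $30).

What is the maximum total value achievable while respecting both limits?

Feasible sets respecting both limits:
- C+D+F: weight 16, crate count 19, value 100
- A+D+F: weight 21, crate count 16, value 78
- D+E+F: weight 18, crate count 18, value 71
- C+D: weight 9, crate count 17, value 70
Best: $100.

$100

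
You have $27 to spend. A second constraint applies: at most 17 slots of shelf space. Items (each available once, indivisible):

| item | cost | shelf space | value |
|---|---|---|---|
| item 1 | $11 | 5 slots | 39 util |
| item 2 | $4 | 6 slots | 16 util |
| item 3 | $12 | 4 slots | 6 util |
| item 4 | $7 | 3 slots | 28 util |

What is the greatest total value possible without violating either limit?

Feasible sets respecting both limits:
- item 1+item 2+item 4: cost 22, shelf space 14, value 83
- item 1+item 4: cost 18, shelf space 8, value 67
- item 1+item 2+item 3: cost 27, shelf space 15, value 61
Best: 83 util.

83 util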